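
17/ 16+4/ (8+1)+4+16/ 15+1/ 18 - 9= -569/ 240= -2.37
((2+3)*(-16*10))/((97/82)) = -65600/97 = -676.29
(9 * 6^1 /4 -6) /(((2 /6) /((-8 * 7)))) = -1260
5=5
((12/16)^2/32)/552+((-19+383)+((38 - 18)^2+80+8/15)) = 1193426989/1413120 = 844.53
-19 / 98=-0.19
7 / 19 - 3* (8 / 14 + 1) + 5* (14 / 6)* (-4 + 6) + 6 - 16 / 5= 43466 / 1995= 21.79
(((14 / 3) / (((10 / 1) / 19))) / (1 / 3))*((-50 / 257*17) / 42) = -1615 / 771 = -2.09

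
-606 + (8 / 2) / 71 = -43022 / 71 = -605.94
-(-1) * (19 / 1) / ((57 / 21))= 7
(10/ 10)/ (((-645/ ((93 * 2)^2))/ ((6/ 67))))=-4.80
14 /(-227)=-14 /227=-0.06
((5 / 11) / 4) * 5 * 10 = 125 / 22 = 5.68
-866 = -866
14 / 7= 2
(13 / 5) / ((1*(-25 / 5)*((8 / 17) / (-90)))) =1989 / 20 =99.45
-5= -5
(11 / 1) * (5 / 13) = 55 / 13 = 4.23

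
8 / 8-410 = -409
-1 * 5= -5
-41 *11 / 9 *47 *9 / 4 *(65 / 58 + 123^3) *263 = -601691307988661 / 232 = -2593497017192.50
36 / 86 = 18 / 43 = 0.42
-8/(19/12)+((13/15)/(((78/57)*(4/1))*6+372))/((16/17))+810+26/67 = 1892591792687/2350059840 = 805.34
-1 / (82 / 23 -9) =23 / 125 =0.18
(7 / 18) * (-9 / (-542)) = 7 / 1084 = 0.01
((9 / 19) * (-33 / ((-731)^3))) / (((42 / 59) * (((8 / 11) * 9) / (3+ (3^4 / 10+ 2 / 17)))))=13614073 / 141309928248160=0.00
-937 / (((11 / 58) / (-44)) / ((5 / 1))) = 1086920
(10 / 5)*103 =206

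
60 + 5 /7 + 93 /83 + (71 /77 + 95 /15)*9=812510 /6391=127.13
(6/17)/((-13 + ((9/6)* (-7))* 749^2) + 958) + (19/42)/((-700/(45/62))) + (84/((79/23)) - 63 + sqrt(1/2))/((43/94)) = -331671540378795203/3936281835675280 + 47* sqrt(2)/43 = -82.71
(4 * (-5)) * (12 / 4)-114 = -174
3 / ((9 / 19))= 6.33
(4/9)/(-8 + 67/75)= -100/1599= -0.06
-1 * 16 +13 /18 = -275 /18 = -15.28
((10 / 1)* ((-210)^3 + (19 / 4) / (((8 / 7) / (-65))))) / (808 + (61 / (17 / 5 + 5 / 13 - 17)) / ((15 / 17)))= -763721382165 / 6619952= -115366.60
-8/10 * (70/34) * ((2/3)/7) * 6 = -16/17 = -0.94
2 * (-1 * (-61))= 122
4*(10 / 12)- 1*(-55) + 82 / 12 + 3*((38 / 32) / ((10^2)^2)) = 65.17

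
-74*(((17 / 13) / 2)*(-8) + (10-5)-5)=5032 / 13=387.08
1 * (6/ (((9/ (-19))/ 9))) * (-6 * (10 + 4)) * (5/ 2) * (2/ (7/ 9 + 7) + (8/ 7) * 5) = 142956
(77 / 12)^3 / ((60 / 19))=8674127 / 103680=83.66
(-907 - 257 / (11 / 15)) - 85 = -14767 / 11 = -1342.45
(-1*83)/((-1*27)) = 83/27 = 3.07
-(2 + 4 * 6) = -26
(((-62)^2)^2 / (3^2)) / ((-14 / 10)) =-73881680 / 63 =-1172725.08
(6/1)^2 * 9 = 324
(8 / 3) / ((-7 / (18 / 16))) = -3 / 7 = -0.43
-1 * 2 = -2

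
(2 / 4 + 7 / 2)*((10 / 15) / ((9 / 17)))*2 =272 / 27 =10.07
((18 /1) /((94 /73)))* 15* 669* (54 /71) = 356021730 /3337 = 106689.16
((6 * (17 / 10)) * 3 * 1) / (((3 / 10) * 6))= 17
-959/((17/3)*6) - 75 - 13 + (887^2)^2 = 21046185614323/34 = 619005459244.79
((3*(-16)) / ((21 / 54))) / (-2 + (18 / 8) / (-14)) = 6912 / 121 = 57.12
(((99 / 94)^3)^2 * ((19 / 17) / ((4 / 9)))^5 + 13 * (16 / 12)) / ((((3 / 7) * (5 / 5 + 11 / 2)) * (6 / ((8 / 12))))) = 3255854233674014720256383 / 528092574167056859430912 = 6.17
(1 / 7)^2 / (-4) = -1 / 196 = -0.01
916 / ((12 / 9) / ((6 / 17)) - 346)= -2.68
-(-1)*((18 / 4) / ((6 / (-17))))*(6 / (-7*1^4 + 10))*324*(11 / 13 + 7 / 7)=-198288 / 13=-15252.92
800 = 800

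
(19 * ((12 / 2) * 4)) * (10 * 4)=18240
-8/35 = -0.23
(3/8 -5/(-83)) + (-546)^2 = 197949313/664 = 298116.44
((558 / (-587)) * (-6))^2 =11209104 / 344569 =32.53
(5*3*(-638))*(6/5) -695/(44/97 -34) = -37301521/3254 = -11463.28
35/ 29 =1.21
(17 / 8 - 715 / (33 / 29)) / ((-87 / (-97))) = -1457813 / 2088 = -698.19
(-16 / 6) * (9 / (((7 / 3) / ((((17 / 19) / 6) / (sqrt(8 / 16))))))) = -204 * sqrt(2) / 133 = -2.17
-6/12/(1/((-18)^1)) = 9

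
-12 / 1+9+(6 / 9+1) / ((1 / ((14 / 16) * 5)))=103 / 24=4.29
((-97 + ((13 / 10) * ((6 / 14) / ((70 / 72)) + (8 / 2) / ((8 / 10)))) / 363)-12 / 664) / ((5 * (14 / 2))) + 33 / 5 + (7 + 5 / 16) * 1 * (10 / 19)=1507442390507 / 196350693000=7.68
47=47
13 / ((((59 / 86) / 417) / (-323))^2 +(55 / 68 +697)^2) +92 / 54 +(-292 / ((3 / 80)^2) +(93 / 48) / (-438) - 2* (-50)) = -3420984615171610519441966276891 / 16483277278153874060886240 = -207542.75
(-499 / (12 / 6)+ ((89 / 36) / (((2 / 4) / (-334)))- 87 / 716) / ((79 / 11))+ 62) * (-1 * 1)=212521351 / 509076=417.46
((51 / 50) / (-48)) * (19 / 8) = -323 / 6400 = -0.05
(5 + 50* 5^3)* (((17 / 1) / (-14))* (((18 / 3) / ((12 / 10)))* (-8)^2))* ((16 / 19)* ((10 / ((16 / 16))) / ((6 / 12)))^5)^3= -2283526737100800000000000000000 / 48013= -47560592695744902422260640.00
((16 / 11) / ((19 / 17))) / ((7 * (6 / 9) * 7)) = 408 / 10241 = 0.04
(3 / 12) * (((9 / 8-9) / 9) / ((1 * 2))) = -0.11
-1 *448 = -448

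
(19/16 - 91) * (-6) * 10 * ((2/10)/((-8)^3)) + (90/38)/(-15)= -88053/38912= -2.26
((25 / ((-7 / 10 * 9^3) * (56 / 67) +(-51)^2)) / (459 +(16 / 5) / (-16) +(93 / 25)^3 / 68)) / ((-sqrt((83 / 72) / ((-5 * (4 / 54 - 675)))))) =-17796875000 * sqrt(45375270) / 88566208885615743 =-0.00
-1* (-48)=48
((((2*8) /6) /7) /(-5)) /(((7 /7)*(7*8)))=-1 /735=-0.00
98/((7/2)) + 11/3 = 95/3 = 31.67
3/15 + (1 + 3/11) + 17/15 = 86/33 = 2.61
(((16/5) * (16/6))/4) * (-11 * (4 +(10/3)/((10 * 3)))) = -13024/135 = -96.47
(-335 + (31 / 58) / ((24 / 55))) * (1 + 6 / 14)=-476.82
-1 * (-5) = 5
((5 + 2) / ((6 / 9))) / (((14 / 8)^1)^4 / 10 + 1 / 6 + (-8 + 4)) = -80640 / 22237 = -3.63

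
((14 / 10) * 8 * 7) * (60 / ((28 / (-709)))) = -119112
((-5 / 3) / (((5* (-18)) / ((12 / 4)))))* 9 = 1 / 2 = 0.50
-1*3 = -3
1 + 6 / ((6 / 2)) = 3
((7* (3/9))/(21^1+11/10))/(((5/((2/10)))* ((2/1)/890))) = 1246/663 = 1.88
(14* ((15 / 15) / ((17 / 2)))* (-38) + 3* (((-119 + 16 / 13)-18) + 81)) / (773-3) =-25072 / 85085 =-0.29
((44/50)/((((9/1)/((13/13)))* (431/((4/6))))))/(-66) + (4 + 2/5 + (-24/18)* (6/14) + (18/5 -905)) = -5483645339/6109425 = -897.57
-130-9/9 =-131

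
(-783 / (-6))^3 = 17779581 / 8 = 2222447.62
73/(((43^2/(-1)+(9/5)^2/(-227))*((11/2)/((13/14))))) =-0.01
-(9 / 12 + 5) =-23 / 4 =-5.75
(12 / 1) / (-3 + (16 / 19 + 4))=228 / 35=6.51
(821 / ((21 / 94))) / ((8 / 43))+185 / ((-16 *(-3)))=2212753 / 112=19756.72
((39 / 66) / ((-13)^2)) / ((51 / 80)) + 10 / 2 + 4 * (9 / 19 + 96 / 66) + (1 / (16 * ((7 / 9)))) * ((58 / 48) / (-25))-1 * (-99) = 346750786271 / 3103900800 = 111.71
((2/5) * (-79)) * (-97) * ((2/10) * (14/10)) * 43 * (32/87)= 147620032/10875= 13574.26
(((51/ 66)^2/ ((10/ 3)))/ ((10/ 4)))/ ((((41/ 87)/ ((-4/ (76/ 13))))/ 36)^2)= 359326558188/ 1835694025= 195.74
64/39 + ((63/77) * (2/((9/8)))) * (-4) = -1792/429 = -4.18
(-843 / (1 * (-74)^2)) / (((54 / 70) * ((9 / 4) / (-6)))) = 19670 / 36963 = 0.53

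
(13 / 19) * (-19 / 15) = -13 / 15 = -0.87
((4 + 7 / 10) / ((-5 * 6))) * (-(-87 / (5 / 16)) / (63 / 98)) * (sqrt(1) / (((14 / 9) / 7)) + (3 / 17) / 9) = -17593604 / 57375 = -306.64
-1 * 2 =-2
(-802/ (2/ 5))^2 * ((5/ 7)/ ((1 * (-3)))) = -20100125/ 21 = -957148.81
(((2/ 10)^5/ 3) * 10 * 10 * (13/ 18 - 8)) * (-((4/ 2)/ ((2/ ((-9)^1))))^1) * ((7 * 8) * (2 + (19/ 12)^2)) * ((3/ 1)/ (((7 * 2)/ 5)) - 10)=85019/ 54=1574.43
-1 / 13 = -0.08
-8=-8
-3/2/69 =-1/46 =-0.02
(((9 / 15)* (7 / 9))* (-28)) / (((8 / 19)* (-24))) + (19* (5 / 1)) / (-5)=-12749 / 720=-17.71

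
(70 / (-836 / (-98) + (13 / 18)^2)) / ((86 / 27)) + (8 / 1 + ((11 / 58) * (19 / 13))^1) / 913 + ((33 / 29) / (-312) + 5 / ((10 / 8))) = 109469525705187 / 17016358459672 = 6.43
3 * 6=18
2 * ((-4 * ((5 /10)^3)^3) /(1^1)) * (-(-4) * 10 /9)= -5 /72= -0.07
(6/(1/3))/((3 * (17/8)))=48/17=2.82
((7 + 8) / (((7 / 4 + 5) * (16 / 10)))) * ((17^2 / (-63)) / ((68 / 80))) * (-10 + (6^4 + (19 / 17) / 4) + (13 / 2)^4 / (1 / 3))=-225809875 / 4536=-49781.72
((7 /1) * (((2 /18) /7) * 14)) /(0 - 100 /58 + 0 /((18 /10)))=-203 /225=-0.90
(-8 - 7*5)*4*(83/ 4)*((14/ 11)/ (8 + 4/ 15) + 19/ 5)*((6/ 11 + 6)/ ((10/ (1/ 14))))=-433087443/ 656425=-659.77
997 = 997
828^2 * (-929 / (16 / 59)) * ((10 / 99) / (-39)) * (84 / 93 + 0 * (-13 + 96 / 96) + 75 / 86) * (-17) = -34994523356385 / 190619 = -183583605.81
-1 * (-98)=98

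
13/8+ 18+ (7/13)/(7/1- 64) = 116281/5928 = 19.62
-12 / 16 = -3 / 4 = -0.75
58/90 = 29/45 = 0.64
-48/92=-12/23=-0.52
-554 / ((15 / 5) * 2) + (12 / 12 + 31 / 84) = -2547 / 28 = -90.96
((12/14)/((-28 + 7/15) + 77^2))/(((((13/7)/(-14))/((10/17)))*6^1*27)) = -50/12576447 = -0.00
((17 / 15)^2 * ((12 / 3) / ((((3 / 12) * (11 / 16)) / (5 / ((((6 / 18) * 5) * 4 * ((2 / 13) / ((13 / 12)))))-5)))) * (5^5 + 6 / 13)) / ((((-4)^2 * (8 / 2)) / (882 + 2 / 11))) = 362199.15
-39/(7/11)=-429/7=-61.29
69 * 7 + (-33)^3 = -35454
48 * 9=432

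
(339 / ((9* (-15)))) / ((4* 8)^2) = -113 / 46080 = -0.00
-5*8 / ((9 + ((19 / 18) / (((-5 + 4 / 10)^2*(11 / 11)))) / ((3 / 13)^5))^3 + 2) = -495522459411232789440 / 7667398983754987313652541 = -0.00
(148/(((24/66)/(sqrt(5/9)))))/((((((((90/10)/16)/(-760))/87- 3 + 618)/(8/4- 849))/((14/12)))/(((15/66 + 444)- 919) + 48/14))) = 200546720022880* sqrt(5)/1951862373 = 229747.81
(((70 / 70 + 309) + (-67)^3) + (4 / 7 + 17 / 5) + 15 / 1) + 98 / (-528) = -2776012139 / 9240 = -300434.21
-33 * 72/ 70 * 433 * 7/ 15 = -171468/ 25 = -6858.72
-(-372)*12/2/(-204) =-186/17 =-10.94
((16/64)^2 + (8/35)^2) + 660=12938249/19600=660.11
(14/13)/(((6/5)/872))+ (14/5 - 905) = -23329/195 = -119.64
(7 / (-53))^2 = 49 / 2809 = 0.02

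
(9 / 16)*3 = 27 / 16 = 1.69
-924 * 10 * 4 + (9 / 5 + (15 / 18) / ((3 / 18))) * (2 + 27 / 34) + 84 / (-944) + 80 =-8699217 / 236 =-36861.09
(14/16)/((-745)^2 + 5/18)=63/39961820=0.00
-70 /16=-35 /8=-4.38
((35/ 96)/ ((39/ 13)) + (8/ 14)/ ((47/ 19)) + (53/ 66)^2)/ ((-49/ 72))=-11435051/ 7802564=-1.47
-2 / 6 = -1 / 3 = -0.33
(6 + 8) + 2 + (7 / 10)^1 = 167 / 10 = 16.70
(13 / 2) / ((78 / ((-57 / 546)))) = -19 / 2184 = -0.01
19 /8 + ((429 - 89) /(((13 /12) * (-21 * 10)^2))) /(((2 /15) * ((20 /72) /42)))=38021 /3640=10.45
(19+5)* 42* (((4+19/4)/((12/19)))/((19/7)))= 5145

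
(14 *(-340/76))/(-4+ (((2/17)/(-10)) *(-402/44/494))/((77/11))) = 405004600/25865639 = 15.66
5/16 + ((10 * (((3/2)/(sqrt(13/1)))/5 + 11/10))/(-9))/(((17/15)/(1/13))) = 2435/10608- 5 * sqrt(13)/2873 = 0.22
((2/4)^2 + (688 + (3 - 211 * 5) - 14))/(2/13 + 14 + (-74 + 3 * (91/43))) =7.06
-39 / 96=-13 / 32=-0.41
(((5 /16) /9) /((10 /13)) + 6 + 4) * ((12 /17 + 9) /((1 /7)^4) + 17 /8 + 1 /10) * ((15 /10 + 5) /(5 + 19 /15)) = 596031681817 /2454528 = 242829.45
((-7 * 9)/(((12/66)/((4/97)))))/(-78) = 231/1261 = 0.18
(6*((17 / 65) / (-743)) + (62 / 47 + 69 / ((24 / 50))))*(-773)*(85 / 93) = -5769470015873 / 56292652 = -102490.64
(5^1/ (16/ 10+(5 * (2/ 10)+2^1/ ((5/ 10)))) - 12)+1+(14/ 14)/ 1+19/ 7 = -1508/ 231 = -6.53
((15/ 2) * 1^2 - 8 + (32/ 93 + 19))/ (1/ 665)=2330825/ 186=12531.32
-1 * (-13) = 13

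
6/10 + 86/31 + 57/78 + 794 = 3216363/4030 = 798.10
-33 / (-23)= 33 / 23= 1.43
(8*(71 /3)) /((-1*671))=-568 /2013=-0.28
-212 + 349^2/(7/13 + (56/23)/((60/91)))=28574.29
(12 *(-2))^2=576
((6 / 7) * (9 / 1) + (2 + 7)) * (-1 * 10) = -1170 / 7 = -167.14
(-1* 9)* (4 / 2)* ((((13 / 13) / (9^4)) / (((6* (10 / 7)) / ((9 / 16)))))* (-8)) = 7 / 4860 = 0.00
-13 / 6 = -2.17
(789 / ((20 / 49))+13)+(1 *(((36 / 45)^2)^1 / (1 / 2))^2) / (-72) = 43785613 / 22500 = 1946.03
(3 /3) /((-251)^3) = -1 /15813251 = -0.00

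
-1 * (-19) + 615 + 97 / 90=57157 / 90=635.08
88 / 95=0.93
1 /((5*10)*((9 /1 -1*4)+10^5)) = 1 /5000250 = 0.00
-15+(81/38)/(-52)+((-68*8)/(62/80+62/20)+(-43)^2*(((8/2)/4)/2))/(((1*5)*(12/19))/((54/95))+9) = 311587599/8024536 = 38.83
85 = 85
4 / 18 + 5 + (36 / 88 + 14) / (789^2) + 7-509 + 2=-6776209937 / 13695462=-494.78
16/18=8/9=0.89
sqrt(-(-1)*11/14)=sqrt(154)/14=0.89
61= 61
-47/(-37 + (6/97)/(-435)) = 661055/520407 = 1.27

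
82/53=1.55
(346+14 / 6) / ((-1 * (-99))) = 95 / 27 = 3.52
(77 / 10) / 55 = 7 / 50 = 0.14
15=15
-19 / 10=-1.90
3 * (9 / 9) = 3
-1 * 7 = -7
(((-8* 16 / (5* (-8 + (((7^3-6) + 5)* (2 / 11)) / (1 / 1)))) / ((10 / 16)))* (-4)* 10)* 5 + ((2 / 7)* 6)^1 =159484 / 1043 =152.91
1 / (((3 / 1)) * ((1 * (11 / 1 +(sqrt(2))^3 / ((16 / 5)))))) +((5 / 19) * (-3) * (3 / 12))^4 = 12327749077 / 385032873216 - 20 * sqrt(2) / 11541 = 0.03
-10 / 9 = -1.11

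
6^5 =7776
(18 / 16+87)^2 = 497025 / 64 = 7766.02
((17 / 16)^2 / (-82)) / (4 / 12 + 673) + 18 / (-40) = -3816519 / 8480768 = -0.45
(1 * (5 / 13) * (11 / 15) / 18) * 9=0.14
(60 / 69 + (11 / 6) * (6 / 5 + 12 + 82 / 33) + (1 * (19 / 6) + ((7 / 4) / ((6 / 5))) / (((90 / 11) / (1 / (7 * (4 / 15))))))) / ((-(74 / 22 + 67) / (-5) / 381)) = 890.38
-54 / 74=-27 / 37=-0.73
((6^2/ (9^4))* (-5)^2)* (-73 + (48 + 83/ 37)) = -84200/ 26973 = -3.12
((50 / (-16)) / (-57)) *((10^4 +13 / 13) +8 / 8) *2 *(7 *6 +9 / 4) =7376475 / 152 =48529.44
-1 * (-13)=13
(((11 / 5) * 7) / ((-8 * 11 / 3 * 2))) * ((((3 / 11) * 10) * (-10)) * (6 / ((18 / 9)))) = 945 / 44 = 21.48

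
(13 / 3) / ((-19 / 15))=-65 / 19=-3.42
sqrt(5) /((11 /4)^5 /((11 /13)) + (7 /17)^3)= 5030912 *sqrt(5) /935457261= 0.01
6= 6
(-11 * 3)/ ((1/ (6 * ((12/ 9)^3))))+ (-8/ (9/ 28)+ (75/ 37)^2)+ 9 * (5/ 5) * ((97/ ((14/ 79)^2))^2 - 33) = 40638373661382697/ 473323536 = 85857496.13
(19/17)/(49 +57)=0.01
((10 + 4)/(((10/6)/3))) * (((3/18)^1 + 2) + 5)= 180.60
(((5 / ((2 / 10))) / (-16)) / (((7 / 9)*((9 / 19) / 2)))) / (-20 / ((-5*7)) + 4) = -475 / 256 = -1.86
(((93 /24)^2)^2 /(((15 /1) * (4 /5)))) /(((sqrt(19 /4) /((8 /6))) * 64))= 923521 * sqrt(19) /22413312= 0.18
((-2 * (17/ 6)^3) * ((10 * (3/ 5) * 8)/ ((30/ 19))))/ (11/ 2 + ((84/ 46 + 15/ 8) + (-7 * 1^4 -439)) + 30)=3.40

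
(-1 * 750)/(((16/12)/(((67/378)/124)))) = -0.80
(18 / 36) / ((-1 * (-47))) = 1 / 94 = 0.01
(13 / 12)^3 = 2197 / 1728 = 1.27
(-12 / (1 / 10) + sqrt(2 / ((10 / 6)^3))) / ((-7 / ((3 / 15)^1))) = 24 / 7 - 3 * sqrt(30) / 875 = 3.41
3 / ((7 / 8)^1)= 24 / 7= 3.43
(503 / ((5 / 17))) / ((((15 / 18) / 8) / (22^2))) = 198656832 / 25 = 7946273.28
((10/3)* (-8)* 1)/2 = -40/3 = -13.33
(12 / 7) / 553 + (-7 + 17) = 10.00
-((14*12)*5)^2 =-705600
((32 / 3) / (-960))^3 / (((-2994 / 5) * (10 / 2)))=1 / 2182626000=0.00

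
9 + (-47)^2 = 2218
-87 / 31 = -2.81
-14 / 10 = -7 / 5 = -1.40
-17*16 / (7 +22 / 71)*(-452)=8729024 / 519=16818.93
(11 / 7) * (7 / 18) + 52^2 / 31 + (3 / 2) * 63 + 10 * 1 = 53662 / 279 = 192.34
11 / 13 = 0.85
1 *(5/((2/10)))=25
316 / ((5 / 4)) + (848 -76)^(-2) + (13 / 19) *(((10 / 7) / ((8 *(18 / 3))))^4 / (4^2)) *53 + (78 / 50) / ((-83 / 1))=4731384197050338372091 / 18717309840118579200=252.78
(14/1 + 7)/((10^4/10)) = 21/1000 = 0.02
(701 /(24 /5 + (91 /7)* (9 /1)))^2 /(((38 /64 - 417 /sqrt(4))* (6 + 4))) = -39312080 /2467471293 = -0.02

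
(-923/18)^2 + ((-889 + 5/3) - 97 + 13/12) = 133339/81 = 1646.16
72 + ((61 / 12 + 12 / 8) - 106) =-329 / 12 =-27.42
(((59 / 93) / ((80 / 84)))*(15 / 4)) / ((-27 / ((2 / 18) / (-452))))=413 / 18159552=0.00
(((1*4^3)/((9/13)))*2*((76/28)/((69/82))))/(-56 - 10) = -1296256/143451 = -9.04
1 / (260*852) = 1 / 221520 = 0.00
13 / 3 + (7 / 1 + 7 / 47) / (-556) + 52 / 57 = 5.23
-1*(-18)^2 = -324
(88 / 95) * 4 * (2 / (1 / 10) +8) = 9856 / 95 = 103.75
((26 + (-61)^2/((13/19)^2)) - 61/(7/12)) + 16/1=9328945/1183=7885.84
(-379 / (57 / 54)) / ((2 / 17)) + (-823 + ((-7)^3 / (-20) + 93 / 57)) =-1465343 / 380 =-3856.17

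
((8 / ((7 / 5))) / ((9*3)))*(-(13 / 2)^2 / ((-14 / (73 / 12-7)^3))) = -1124695 / 2286144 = -0.49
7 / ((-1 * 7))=-1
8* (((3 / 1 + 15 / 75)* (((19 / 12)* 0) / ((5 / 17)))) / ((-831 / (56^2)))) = 0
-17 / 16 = -1.06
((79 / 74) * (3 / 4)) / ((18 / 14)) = 553 / 888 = 0.62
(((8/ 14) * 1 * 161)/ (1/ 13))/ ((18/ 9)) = 598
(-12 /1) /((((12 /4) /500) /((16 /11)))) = -32000 /11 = -2909.09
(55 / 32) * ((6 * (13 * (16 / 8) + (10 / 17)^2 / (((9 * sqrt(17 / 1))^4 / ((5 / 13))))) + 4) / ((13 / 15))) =13060220564875 / 41159482884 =317.31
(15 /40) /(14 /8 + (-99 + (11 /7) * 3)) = -21 /5182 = -0.00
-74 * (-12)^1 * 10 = 8880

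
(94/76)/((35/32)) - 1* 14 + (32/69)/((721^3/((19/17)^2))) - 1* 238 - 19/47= -8385341532190519213/33371381887024965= -251.27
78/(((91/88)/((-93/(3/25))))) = -409200/7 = -58457.14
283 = 283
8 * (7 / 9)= 56 / 9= 6.22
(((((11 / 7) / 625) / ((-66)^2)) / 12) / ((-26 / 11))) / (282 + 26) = -0.00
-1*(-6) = 6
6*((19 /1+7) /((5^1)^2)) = 156 /25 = 6.24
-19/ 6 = -3.17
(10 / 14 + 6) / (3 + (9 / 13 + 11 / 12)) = 7332 / 5033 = 1.46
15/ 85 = 3/ 17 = 0.18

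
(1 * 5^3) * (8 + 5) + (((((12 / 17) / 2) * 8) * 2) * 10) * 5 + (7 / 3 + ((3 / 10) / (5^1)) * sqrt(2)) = 3 * sqrt(2) / 50 + 97394 / 51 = 1909.77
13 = 13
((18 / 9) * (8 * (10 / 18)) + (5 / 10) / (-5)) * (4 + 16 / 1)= 1582 / 9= 175.78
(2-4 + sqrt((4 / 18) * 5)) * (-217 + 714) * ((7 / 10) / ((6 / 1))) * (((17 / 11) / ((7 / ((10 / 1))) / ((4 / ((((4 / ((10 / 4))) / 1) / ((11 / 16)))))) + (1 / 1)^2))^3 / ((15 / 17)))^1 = -181605974375 / 1043290854 + 181605974375 * sqrt(10) / 6259745124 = -82.33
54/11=4.91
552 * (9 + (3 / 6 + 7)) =9108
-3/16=-0.19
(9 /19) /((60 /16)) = 12 /95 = 0.13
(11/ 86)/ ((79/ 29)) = 319/ 6794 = 0.05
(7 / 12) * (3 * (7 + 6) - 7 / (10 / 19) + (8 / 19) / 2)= 11487 / 760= 15.11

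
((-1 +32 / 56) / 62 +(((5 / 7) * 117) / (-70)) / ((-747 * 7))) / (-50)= 5899 / 44126950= 0.00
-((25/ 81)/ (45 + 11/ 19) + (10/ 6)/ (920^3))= -36987691691/ 5462184844800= -0.01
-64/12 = -16/3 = -5.33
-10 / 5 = -2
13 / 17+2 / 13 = 203 / 221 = 0.92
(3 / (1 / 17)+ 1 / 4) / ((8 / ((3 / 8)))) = 615 / 256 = 2.40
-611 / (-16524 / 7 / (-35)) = -149695 / 16524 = -9.06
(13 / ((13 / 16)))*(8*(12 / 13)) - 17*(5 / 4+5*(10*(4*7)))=-1232561 / 52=-23703.10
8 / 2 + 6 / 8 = 19 / 4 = 4.75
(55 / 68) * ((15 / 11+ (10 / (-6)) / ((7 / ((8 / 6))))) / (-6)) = -3625 / 25704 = -0.14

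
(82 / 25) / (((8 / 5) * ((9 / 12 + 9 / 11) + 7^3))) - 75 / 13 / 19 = -5573978 / 18723835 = -0.30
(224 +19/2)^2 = 218089/4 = 54522.25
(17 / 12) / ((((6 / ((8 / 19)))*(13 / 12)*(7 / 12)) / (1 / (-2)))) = -136 / 1729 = -0.08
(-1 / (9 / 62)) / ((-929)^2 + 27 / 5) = -155 / 19418544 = -0.00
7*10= 70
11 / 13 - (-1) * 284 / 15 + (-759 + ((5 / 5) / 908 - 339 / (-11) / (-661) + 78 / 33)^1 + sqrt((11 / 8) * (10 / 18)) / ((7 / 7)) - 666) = -1806101121559 / 1287403260 + sqrt(110) / 12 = -1402.03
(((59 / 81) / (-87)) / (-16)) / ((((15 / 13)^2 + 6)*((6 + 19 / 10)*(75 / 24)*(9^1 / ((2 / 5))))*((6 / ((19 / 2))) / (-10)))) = -3211 / 1578281355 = -0.00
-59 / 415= -0.14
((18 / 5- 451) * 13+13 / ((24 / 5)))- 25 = -700619 / 120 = -5838.49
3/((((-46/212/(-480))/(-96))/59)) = -864552960/23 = -37589259.13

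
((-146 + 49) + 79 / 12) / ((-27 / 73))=79205 / 324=244.46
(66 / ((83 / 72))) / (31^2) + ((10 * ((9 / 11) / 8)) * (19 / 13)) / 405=25978793 / 410619924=0.06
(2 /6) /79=1 /237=0.00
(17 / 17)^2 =1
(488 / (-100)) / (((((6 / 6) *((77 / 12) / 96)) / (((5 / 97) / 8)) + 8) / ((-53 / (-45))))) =-103456 / 330725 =-0.31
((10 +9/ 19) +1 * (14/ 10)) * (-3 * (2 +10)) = -40608/ 95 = -427.45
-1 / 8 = -0.12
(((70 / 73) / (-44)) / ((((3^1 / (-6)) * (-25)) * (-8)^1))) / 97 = 7 / 3115640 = 0.00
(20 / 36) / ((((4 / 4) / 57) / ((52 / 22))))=2470 / 33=74.85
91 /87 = 1.05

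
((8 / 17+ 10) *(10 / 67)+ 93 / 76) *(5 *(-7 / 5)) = -1688449 / 86564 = -19.51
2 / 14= 1 / 7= 0.14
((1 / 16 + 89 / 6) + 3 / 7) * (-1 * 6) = -5149 / 56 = -91.95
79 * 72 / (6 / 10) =9480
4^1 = 4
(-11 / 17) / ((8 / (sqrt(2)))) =-11 * sqrt(2) / 136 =-0.11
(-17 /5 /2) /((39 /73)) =-1241 /390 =-3.18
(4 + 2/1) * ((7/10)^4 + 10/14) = 200421/35000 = 5.73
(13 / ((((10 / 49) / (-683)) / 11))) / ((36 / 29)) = -385521.25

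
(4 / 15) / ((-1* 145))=-4 / 2175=-0.00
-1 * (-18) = 18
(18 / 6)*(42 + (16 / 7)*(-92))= -3534 / 7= -504.86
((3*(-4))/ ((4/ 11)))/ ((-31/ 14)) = 462/ 31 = 14.90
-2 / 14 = -1 / 7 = -0.14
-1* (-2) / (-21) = -2 / 21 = -0.10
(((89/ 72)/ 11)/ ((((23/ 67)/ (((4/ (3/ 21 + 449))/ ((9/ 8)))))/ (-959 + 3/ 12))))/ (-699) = 160076735/ 45036564408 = 0.00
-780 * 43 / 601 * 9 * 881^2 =-234291959460 / 601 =-389836870.98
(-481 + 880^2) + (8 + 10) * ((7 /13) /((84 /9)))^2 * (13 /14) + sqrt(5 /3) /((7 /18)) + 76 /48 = 6 * sqrt(15) /7 + 3380485351 /4368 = 773923.96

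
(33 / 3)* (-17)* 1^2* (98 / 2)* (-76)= 696388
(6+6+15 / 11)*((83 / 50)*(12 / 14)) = 5229 / 275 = 19.01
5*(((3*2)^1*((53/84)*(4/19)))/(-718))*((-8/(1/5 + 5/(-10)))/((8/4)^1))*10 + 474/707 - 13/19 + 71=1016275966/14467341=70.25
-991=-991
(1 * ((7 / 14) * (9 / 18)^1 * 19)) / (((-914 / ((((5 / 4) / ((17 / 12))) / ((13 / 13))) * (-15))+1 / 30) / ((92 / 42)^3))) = 23117300 / 31992639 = 0.72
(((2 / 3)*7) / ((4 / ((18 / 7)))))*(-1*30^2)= -2700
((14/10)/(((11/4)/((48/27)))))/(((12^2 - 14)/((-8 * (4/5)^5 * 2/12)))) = -917504/301640625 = -0.00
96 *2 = 192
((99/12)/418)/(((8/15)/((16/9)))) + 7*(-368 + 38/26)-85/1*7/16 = -10286625/3952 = -2602.89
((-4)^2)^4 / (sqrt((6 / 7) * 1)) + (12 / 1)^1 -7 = 70791.97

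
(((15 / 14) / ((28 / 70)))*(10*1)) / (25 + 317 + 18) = 25 / 336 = 0.07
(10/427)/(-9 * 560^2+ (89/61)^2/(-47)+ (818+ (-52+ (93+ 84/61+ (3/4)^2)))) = -458720/55266457073639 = -0.00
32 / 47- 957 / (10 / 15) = -134873 / 94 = -1434.82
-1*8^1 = -8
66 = 66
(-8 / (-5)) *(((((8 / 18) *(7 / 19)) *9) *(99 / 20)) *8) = 93.37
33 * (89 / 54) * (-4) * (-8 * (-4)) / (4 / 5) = -78320 / 9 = -8702.22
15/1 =15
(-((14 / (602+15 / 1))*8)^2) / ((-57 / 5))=62720 / 21699273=0.00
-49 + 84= 35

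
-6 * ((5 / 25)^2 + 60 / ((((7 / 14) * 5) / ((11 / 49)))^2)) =-188646 / 60025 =-3.14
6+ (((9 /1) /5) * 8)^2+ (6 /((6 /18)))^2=13434 /25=537.36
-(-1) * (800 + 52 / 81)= 64852 / 81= 800.64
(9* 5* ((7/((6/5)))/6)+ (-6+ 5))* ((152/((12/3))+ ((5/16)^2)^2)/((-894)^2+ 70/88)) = 4685557833/2304666435584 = 0.00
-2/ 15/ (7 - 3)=-1/ 30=-0.03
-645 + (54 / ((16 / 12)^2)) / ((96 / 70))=-79725 / 128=-622.85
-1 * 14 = -14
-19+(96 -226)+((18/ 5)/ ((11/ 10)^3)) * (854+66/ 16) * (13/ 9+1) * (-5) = -28516.77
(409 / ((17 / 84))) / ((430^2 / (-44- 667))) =-6106779 / 785825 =-7.77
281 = 281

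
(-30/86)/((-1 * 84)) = 5/1204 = 0.00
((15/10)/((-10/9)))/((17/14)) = -189/170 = -1.11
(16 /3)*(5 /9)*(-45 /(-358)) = 0.37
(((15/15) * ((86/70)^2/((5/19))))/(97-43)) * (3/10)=35131/1102500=0.03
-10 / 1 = -10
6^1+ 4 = 10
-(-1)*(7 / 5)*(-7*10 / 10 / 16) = -0.61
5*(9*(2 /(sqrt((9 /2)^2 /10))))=20*sqrt(10)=63.25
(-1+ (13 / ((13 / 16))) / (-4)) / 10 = -1 / 2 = -0.50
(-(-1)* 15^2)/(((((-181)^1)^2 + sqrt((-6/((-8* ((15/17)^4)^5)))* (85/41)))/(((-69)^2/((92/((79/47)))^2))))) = 376317260618229018071651458740234375/34478452816492634035866689292354460588 - 979466880464823435522802734375* sqrt(10455)/68956905632985268071733378584708921176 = 0.01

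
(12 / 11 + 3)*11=45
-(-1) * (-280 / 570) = -28 / 57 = -0.49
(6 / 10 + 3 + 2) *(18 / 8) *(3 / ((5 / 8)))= 1512 / 25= 60.48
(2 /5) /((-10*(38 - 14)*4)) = -1 /2400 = -0.00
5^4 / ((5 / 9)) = 1125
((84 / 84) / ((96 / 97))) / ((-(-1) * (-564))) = -97 / 54144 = -0.00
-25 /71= -0.35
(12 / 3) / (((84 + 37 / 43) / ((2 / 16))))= 43 / 7298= 0.01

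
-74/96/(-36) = 37/1728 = 0.02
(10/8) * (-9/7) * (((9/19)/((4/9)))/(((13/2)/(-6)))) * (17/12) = 61965/27664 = 2.24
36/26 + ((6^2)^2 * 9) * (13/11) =1971414/143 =13786.11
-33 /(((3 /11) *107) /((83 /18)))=-10043 /1926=-5.21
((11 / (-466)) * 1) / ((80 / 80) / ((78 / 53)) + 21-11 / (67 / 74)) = -28743 / 11604565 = -0.00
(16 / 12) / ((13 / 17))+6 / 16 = 661 / 312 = 2.12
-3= -3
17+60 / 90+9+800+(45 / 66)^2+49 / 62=37266419 / 45012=827.92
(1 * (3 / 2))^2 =9 / 4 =2.25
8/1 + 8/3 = 32/3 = 10.67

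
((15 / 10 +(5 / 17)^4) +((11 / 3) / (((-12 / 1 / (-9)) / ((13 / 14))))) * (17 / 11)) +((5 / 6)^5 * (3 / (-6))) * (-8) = 4012842895 / 568276884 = 7.06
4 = 4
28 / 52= 7 / 13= 0.54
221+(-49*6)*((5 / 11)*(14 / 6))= -999 / 11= -90.82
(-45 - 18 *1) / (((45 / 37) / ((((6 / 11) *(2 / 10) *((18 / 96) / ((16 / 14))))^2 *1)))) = -1027971 / 61952000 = -0.02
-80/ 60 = -4/ 3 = -1.33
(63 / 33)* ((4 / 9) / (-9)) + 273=272.91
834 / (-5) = -834 / 5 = -166.80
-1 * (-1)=1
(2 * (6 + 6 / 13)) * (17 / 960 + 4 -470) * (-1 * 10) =240877 / 4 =60219.25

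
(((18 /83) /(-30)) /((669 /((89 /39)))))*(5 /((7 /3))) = -89 /1684319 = -0.00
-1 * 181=-181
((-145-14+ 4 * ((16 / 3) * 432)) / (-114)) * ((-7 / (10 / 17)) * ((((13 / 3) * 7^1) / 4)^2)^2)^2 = -123042347790.78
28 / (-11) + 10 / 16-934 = -82361 / 88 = -935.92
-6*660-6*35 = -4170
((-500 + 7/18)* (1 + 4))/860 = -8993/3096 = -2.90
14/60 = 7/30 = 0.23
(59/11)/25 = 0.21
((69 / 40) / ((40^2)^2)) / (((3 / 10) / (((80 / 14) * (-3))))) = -69 / 1792000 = -0.00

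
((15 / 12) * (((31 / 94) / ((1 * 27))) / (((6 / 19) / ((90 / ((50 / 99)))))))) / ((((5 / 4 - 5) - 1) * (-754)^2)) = -341 / 106881008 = -0.00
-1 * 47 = -47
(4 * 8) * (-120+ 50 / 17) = -63680 / 17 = -3745.88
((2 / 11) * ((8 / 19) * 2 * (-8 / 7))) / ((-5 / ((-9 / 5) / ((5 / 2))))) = -4608 / 182875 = -0.03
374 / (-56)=-187 / 28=-6.68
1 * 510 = 510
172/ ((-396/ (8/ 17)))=-0.20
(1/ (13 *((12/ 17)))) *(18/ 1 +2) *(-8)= -680/ 39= -17.44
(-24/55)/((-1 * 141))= 0.00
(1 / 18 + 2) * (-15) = -185 / 6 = -30.83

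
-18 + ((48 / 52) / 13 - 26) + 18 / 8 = -28175 / 676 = -41.68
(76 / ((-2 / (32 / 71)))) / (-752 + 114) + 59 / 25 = 1351491 / 566225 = 2.39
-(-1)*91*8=728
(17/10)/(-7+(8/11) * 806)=187/63710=0.00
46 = 46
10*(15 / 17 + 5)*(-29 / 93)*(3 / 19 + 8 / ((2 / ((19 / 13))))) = -110.13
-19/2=-9.50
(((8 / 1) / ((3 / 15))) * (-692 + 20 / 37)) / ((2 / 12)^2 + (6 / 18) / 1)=-2833920 / 37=-76592.43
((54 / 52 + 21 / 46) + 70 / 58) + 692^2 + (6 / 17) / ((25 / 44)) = 1764709887244 / 3685175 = 478867.32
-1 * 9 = -9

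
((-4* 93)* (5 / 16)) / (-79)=465 / 316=1.47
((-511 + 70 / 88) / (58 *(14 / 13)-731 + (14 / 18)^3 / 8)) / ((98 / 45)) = 1367673255 / 3902471881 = 0.35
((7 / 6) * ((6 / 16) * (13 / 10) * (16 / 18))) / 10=91 / 1800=0.05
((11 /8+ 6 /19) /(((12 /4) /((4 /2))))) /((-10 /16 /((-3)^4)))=-13878 /95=-146.08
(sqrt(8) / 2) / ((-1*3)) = -0.47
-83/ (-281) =83/ 281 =0.30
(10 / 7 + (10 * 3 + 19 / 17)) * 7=3873 / 17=227.82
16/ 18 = 8/ 9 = 0.89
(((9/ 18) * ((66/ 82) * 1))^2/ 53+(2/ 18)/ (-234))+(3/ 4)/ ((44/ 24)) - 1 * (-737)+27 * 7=3824094789739/ 4127856876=926.41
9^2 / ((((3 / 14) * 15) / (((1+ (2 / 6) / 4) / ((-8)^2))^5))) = 2599051 / 74217034874880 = 0.00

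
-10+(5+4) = -1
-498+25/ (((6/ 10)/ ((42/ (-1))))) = -2248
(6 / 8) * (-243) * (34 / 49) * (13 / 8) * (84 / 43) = -483327 / 1204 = -401.43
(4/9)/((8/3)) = 1/6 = 0.17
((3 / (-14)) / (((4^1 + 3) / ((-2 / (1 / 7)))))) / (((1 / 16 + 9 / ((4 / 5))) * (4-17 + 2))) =-48 / 13937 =-0.00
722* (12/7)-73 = 8153/7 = 1164.71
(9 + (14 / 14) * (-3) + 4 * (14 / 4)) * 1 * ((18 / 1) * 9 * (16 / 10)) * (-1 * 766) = -3970944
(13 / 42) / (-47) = -13 / 1974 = -0.01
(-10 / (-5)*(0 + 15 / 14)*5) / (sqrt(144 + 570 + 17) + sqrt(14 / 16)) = 300 / (7*(sqrt(14) + 4*sqrt(731))) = 0.38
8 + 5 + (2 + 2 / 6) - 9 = 19 / 3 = 6.33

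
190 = 190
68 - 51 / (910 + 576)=100997 / 1486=67.97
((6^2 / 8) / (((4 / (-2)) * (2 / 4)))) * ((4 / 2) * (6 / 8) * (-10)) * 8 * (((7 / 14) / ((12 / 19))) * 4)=1710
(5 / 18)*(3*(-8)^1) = -20 / 3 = -6.67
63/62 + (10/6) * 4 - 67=-11033/186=-59.32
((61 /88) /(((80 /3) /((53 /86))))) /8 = 9699 /4843520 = 0.00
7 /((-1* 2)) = -7 /2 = -3.50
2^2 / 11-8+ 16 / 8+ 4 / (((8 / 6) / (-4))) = -194 / 11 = -17.64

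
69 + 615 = 684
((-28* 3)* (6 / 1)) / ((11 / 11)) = -504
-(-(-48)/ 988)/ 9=-4/ 741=-0.01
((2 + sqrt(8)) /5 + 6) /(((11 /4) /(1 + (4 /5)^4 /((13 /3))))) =71144 * sqrt(2) /446875 + 1138304 /446875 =2.77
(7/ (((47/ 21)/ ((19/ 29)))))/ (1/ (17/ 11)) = 47481/ 14993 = 3.17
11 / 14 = 0.79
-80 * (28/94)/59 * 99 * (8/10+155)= -6229.75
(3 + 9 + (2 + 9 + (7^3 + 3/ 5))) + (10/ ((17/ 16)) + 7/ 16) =511971/ 1360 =376.45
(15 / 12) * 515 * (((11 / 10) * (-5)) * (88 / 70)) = -62315 / 14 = -4451.07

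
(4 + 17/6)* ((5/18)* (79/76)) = 1.97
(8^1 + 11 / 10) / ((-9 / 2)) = -91 / 45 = -2.02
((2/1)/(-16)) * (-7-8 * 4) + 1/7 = 281/56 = 5.02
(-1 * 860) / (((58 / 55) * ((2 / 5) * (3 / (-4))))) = 236500 / 87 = 2718.39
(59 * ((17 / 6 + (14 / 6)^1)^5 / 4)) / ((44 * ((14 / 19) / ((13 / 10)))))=417212617523 / 191600640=2177.51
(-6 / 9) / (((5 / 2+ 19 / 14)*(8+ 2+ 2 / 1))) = -7 / 486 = -0.01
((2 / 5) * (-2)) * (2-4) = 8 / 5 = 1.60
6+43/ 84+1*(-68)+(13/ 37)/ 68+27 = -455485/ 13209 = -34.48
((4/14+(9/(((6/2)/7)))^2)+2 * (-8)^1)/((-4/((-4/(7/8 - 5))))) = -103.10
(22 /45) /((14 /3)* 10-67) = -22 /915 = -0.02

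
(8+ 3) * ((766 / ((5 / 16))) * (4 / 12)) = 134816 / 15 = 8987.73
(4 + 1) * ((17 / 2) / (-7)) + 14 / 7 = -57 / 14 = -4.07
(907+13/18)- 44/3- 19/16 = 128429/144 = 891.87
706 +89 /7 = 5031 /7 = 718.71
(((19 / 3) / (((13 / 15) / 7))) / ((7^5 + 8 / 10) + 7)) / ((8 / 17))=56525 / 8743696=0.01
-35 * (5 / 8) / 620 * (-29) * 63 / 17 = 63945 / 16864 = 3.79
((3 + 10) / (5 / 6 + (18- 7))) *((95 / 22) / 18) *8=4940 / 2343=2.11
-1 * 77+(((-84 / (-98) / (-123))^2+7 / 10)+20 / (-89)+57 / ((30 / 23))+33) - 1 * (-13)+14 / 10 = 534247114 / 36654205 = 14.58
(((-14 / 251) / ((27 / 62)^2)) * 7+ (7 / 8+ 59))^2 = 7162786159230025 / 2142804124224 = 3342.72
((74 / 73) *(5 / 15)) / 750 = 37 / 82125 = 0.00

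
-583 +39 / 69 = -13396 / 23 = -582.43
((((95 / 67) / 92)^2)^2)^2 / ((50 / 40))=1326840862578125 / 521003989733015017796421566464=0.00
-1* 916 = -916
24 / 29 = 0.83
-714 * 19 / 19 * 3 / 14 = -153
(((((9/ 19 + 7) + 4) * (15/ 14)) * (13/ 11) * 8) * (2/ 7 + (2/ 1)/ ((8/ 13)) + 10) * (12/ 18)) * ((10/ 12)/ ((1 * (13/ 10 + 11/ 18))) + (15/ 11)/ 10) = 153057255/ 254947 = 600.35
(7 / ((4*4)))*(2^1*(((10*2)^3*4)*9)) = 252000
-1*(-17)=17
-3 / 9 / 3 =-1 / 9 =-0.11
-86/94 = -43/47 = -0.91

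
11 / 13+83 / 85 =1.82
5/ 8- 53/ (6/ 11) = -2317/ 24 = -96.54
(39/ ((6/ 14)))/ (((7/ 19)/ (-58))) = -14326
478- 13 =465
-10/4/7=-5/14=-0.36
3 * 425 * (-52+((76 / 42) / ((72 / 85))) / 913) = -15253352425 / 230076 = -66297.02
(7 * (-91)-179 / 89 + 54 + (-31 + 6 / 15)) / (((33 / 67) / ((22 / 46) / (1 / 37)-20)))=972785797 / 337755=2880.15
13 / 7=1.86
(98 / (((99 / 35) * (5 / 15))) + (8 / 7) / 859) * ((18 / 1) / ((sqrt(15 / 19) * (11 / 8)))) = 329997664 * sqrt(285) / 3637865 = 1531.39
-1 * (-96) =96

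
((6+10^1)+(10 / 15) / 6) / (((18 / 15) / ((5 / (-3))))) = -3625 / 162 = -22.38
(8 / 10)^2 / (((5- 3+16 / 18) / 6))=1.33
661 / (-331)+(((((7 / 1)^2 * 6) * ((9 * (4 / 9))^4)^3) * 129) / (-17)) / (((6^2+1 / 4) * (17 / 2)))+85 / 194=-326871196622995987 / 2690887670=-121473371.14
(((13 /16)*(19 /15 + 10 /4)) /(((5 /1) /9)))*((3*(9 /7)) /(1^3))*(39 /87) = 1546857 /162400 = 9.52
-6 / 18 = -1 / 3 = -0.33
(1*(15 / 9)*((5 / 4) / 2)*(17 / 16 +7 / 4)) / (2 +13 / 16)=25 / 24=1.04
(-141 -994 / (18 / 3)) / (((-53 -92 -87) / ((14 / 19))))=1610 / 1653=0.97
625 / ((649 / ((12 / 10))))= 750 / 649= 1.16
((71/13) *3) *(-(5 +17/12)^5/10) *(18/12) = -192181675147/7188480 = -26734.67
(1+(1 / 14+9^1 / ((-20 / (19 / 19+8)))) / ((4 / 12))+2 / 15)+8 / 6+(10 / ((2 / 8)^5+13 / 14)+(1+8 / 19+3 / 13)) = 225851487 / 76802180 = 2.94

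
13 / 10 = 1.30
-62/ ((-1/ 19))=1178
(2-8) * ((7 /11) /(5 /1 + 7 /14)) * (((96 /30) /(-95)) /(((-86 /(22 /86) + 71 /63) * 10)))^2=-21337344 /304106339357640625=-0.00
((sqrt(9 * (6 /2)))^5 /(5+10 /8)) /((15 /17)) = 49572 * sqrt(3) /125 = 686.89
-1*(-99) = 99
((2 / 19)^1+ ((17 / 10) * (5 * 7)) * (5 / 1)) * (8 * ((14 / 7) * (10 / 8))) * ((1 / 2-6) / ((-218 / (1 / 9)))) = 621995 / 37278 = 16.69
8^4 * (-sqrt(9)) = -12288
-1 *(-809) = 809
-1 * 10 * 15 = -150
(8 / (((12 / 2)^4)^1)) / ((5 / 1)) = 1 / 810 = 0.00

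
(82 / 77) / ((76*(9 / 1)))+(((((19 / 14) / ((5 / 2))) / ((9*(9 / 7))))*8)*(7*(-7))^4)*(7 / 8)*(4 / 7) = 1281953389021 / 1185030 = 1081789.82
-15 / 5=-3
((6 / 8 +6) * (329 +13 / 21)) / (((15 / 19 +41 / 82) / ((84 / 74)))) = 1958.62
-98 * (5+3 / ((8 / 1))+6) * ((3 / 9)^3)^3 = -4459 / 78732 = -0.06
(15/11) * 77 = 105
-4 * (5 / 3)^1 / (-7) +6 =6.95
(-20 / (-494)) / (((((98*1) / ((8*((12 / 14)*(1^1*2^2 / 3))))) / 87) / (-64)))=-1781760 / 84721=-21.03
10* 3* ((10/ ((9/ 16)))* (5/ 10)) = 800/ 3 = 266.67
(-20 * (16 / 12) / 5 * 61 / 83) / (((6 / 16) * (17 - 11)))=-3904 / 2241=-1.74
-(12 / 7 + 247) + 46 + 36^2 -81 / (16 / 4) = 30045 / 28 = 1073.04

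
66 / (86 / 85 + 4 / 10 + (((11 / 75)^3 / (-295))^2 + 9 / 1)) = 8689093560791015625 / 1370739358535566081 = 6.34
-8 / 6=-4 / 3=-1.33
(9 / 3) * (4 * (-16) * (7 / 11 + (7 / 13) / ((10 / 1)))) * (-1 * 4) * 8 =3032064 / 715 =4240.65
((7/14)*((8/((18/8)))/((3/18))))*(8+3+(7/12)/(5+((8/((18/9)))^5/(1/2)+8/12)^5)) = 3086778332511798215768/26307769879361916573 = 117.33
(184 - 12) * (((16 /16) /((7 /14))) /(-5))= -344 /5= -68.80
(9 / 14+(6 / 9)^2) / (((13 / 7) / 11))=1507 / 234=6.44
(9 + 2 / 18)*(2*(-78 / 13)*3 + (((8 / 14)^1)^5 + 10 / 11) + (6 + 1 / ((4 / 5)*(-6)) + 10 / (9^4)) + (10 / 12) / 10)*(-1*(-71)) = -823521970227875 / 43667207892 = -18859.05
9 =9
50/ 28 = 1.79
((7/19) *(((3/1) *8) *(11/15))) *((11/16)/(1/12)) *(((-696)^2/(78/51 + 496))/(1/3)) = 62775953856/401755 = 156254.32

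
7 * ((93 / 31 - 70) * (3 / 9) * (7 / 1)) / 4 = -273.58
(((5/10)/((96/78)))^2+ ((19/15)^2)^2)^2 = 20165229454740241/2687385600000000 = 7.50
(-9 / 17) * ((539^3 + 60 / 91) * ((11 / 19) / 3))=-470242231437 / 29393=-15998442.88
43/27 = 1.59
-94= -94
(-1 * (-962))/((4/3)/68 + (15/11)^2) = 228327/446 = 511.94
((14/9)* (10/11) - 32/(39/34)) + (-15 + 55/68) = -3559667/87516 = -40.67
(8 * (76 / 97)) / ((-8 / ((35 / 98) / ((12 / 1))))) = -95 / 4074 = -0.02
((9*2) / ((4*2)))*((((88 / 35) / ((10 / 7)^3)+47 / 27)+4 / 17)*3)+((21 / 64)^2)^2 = 3417387444529 / 178257920000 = 19.17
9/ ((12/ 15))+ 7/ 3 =163/ 12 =13.58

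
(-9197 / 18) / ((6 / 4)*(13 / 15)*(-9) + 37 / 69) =1057655 / 23109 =45.77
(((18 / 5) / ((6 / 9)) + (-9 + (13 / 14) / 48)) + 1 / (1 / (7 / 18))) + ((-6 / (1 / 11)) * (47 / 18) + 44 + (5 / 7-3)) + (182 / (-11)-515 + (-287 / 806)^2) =-11979392470847 / 18007909920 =-665.23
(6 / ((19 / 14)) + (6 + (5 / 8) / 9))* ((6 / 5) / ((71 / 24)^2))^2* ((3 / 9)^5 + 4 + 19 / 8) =45559488256 / 36211645425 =1.26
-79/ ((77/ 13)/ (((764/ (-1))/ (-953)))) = -784628/ 73381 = -10.69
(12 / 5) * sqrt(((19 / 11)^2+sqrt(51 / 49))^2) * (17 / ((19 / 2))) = 408 * sqrt(51) / 665+7752 / 605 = 17.19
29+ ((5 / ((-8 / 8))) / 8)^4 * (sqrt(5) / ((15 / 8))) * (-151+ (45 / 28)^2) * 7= 29 - 14544875 * sqrt(5) / 172032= -160.05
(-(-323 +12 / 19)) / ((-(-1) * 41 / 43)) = 263375 / 779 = 338.09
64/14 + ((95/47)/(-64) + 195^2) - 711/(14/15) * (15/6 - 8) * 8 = 1506517031/21056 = 71548.11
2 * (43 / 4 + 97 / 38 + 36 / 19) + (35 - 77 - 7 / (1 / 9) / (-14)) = -135 / 19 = -7.11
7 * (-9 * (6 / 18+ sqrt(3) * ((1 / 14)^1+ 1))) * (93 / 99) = -1395 * sqrt(3) / 22-217 / 11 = -129.56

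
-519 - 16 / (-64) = -2075 / 4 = -518.75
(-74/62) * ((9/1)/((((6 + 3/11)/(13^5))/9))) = -4080138777/713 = -5722494.78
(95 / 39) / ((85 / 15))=95 / 221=0.43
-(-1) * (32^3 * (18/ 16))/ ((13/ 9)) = 331776/ 13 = 25521.23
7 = 7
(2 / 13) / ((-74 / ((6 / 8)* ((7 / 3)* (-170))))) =595 / 962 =0.62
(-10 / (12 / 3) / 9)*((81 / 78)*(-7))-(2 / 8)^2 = 407 / 208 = 1.96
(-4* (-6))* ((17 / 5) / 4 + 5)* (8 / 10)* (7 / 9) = 2184 / 25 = 87.36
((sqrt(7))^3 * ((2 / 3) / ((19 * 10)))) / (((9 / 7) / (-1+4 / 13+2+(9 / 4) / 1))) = 1813 * sqrt(7) / 26676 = 0.18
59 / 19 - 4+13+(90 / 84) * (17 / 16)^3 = 14589325 / 1089536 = 13.39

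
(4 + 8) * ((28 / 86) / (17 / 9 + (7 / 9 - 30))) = -0.14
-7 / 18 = -0.39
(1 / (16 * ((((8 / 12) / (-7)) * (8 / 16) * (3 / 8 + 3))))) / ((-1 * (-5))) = -7 / 90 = -0.08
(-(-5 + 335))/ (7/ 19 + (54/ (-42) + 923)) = -14630/ 40879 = -0.36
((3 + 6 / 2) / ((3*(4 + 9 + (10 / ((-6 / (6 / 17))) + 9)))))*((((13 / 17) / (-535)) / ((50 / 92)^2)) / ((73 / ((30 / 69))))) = -92 / 34173125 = -0.00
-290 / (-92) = 145 / 46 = 3.15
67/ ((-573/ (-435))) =50.86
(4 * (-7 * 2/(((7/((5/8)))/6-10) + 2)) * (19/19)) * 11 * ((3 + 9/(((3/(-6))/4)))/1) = -6930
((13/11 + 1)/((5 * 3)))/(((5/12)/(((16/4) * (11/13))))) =384/325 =1.18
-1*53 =-53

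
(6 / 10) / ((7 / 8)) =24 / 35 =0.69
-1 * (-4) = 4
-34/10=-17/5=-3.40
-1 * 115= -115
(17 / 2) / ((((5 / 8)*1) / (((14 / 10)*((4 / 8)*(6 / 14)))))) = 102 / 25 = 4.08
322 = 322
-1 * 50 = -50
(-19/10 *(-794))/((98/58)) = 218747/245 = 892.84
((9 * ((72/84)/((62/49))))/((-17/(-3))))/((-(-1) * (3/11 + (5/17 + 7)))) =6237/43865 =0.14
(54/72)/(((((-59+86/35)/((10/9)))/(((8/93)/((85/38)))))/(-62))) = 10640/302787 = 0.04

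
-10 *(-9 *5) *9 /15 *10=2700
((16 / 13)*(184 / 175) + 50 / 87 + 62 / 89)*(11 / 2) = 248547706 / 17615325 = 14.11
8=8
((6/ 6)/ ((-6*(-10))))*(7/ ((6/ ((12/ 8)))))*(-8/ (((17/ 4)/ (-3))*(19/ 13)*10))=91/ 8075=0.01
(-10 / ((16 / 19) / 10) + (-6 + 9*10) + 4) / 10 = -3.08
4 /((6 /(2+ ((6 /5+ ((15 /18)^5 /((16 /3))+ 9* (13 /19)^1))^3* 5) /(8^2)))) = 26682792410365687819027 /1174186233112087756800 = 22.72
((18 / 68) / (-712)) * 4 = -9 / 6052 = -0.00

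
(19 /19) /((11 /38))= 38 /11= 3.45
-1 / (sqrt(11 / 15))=-sqrt(165) / 11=-1.17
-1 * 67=-67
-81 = -81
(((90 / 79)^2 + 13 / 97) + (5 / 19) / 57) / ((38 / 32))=15068912384 / 12456842529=1.21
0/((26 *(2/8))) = 0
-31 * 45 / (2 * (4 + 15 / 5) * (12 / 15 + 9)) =-6975 / 686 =-10.17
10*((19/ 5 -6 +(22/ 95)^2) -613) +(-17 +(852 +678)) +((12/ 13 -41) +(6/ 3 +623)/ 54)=-5913559999/ 1267110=-4666.97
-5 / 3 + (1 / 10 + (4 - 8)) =-167 / 30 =-5.57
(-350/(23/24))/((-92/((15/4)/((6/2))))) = 2625/529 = 4.96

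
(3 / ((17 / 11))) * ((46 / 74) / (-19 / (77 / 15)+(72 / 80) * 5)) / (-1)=-38962 / 25789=-1.51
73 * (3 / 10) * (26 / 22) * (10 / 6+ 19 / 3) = 11388 / 55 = 207.05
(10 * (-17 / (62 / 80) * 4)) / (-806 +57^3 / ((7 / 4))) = -19040 / 2278903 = -0.01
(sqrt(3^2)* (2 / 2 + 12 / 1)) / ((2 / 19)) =741 / 2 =370.50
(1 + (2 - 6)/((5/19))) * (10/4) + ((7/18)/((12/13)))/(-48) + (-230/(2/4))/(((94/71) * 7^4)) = -41714496725/1169997696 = -35.65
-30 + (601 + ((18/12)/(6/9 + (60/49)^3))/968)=976448132729/1710064928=571.00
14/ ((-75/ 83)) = -15.49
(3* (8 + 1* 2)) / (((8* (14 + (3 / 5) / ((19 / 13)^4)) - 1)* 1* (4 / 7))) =3258025 / 6953678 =0.47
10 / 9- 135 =-1205 / 9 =-133.89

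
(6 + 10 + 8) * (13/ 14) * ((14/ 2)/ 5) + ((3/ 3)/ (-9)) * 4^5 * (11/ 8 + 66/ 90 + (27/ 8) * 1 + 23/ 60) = -17180/ 27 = -636.30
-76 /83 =-0.92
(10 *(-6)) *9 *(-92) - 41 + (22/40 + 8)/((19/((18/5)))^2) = 117893354/2375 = 49639.31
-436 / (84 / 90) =-3270 / 7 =-467.14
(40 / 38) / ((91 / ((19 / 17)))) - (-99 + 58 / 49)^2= -5076992769 / 530621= -9568.02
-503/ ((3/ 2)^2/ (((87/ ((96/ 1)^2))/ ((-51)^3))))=14587/ 916883712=0.00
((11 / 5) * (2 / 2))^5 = 161051 / 3125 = 51.54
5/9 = 0.56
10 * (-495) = -4950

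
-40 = -40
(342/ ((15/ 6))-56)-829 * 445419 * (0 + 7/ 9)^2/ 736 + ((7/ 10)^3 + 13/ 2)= -27913796719/ 92000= -303410.83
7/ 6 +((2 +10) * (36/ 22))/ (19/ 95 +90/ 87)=201703/ 11814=17.07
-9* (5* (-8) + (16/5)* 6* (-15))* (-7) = -20664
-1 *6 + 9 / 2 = -3 / 2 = -1.50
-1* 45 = -45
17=17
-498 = -498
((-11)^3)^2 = 1771561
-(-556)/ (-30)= -278/ 15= -18.53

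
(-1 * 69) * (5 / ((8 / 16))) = -690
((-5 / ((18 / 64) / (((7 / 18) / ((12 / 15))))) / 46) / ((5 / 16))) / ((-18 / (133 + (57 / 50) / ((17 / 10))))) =55328 / 12393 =4.46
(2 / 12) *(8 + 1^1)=3 / 2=1.50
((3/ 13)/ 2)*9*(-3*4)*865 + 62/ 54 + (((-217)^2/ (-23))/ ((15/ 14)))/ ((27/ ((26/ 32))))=-10497081607/ 968760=-10835.59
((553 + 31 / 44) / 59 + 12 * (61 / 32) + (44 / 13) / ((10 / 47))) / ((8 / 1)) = 6.02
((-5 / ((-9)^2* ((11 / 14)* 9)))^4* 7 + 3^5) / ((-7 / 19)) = -19091529748179118057 / 28945355905328247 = -659.57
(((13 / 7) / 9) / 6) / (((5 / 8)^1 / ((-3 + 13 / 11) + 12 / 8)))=-26 / 1485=-0.02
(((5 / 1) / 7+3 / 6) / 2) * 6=51 / 14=3.64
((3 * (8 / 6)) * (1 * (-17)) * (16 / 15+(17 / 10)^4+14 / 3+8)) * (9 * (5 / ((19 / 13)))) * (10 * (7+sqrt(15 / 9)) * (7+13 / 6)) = -11274834571 / 380 - 1610690653 * sqrt(15) / 1140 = -35142703.32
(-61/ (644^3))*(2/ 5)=-61/ 667724960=-0.00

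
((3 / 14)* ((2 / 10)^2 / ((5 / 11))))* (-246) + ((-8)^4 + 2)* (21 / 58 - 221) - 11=-22943818211 / 25375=-904189.88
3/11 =0.27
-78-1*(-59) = -19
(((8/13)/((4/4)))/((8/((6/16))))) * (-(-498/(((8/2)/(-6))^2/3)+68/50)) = 504021/5200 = 96.93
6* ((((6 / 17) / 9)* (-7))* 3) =-84 / 17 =-4.94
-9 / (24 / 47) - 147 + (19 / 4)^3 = -3677 / 64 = -57.45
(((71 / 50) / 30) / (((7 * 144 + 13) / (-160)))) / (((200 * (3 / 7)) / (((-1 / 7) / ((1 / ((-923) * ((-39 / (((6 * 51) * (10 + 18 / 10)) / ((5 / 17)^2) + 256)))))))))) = 851929 / 80397715890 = 0.00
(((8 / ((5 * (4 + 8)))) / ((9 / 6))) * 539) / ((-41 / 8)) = -17248 / 1845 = -9.35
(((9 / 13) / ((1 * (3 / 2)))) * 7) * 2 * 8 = 672 / 13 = 51.69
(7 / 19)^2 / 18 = 49 / 6498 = 0.01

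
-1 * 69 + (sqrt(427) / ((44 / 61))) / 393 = -69 + 61 * sqrt(427) / 17292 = -68.93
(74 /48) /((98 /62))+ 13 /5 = 21023 /5880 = 3.58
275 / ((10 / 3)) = 165 / 2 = 82.50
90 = 90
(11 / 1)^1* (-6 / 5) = -66 / 5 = -13.20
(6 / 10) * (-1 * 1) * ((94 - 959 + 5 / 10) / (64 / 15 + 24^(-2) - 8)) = -1493856 / 10747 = -139.00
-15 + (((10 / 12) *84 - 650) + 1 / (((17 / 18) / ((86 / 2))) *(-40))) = -202687 / 340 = -596.14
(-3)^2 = 9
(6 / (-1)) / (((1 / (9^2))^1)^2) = -39366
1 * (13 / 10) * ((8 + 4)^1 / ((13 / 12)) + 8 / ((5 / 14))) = 1088 / 25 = 43.52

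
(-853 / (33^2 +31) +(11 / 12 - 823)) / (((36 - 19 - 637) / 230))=305.25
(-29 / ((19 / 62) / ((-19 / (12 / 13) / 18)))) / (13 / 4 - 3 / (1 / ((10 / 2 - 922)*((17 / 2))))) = 11687 / 2525769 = 0.00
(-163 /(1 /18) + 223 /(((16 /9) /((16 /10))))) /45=-3037 /50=-60.74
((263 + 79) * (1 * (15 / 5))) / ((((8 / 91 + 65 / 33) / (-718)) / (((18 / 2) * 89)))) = -1771983417204 / 6179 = -286775112.03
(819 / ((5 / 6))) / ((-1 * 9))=-546 / 5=-109.20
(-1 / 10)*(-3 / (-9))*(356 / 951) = -178 / 14265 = -0.01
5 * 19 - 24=71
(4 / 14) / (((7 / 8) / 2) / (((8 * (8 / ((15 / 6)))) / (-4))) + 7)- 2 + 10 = 199768 / 24843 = 8.04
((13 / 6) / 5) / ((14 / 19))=247 / 420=0.59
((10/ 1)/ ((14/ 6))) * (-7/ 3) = -10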